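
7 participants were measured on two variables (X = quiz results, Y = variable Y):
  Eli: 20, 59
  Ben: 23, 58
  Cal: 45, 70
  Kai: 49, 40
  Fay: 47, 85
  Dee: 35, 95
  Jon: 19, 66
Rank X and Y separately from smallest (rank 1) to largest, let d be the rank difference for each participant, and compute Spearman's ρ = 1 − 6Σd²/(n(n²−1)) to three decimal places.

Ranks of variable 1: 2, 3, 5, 7, 6, 4, 1
Ranks of variable 2: 3, 2, 5, 1, 6, 7, 4
d = r₁ − r₂: -1, 1, 0, 6, 0, -3, -3
d²: 1, 1, 0, 36, 0, 9, 9; Σd² = 56
ρ = 1 − 6·56/(7·48) = 1 − 336/336 = 0.000

0.000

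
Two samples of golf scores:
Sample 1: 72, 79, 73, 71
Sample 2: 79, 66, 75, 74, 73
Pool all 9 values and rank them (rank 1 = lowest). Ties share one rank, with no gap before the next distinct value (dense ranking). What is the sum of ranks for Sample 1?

Sorted (ascending): 66, 71, 72, 73, 73, 74, 75, 79, 79
The 2 values of 73 share dense rank 4.
The 2 values of 79 share dense rank 7.
Remaining distinct values take the next consecutive integers.
Sample 1 values → pooled ranks: 72→3, 79→7, 73→4, 71→2
Rank sum = 3 + 7 + 4 + 2 = 16

16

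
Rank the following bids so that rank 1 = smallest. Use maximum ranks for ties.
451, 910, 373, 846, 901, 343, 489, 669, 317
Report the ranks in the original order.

Sorted (ascending): 317, 343, 373, 451, 489, 669, 846, 901, 910
No ties — each value takes its position as its rank.

4, 9, 3, 7, 8, 2, 5, 6, 1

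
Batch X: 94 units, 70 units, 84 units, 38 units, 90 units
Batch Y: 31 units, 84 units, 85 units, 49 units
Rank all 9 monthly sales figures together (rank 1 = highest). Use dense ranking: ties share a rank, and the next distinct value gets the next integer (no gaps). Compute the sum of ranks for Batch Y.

Sorted (descending): 94, 90, 85, 84, 84, 70, 49, 38, 31
The 2 values of 84 share dense rank 4.
Remaining distinct values take the next consecutive integers.
Batch Y values → pooled ranks: 31→8, 84→4, 85→3, 49→6
Rank sum = 8 + 4 + 3 + 6 = 21

21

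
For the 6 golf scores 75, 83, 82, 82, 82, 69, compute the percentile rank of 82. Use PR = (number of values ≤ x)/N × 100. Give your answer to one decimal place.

83.3

N = 6.
Strictly below 82: 2. Equal to 82: 3.
PR = 5/6 × 100 = 83.3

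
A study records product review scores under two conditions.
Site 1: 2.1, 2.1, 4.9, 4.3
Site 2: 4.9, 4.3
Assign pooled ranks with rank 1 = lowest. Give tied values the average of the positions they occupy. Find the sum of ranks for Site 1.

Sorted (ascending): 2.1, 2.1, 4.3, 4.3, 4.9, 4.9
The 2 values of 2.1 occupy positions 1–2 → average rank (1+2)/2 = 1.5.
The 2 values of 4.3 occupy positions 3–4 → average rank (3+4)/2 = 3.5.
The 2 values of 4.9 occupy positions 5–6 → average rank (5+6)/2 = 5.5.
Site 1 values → pooled ranks: 2.1→1.5, 2.1→1.5, 4.9→5.5, 4.3→3.5
Rank sum = 1.5 + 1.5 + 5.5 + 3.5 = 12

12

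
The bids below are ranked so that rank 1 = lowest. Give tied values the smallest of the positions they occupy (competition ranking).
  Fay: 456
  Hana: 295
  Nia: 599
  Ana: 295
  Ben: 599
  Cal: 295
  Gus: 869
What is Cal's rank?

Sorted (ascending): 295, 295, 295, 456, 599, 599, 869
The 3 values of 295 occupy positions 1–3 → each gets rank 1.
The 2 values of 599 occupy positions 5–6 → each gets rank 5.
Cal has value 295 → rank 1.

1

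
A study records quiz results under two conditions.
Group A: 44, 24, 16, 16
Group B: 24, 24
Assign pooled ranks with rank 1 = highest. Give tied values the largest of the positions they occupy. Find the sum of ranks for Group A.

Sorted (descending): 44, 24, 24, 24, 16, 16
The 3 values of 24 occupy positions 2–4 → each gets rank 4.
The 2 values of 16 occupy positions 5–6 → each gets rank 6.
Group A values → pooled ranks: 44→1, 24→4, 16→6, 16→6
Rank sum = 1 + 4 + 6 + 6 = 17

17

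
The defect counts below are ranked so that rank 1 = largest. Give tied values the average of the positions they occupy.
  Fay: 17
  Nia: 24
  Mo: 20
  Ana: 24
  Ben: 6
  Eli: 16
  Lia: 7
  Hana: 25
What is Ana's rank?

2.5

Sorted (descending): 25, 24, 24, 20, 17, 16, 7, 6
The 2 values of 24 occupy positions 2–3 → average rank (2+3)/2 = 2.5.
Ana has value 24 → rank 2.5.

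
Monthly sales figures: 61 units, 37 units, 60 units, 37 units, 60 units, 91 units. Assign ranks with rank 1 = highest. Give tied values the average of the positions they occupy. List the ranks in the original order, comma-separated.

2, 5.5, 3.5, 5.5, 3.5, 1

Sorted (descending): 91, 61, 60, 60, 37, 37
The 2 values of 60 occupy positions 3–4 → average rank (3+4)/2 = 3.5.
The 2 values of 37 occupy positions 5–6 → average rank (5+6)/2 = 5.5.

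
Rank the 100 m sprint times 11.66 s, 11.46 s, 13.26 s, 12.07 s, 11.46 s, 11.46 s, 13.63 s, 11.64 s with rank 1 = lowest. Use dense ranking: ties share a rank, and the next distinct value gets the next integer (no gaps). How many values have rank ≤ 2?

4

Sorted (ascending): 11.46, 11.46, 11.46, 11.64, 11.66, 12.07, 13.26, 13.63
The 3 values of 11.46 share dense rank 1.
Remaining distinct values take the next consecutive integers.
Ranks ≤ 2: {1, 1, 1, 2} → 4 values.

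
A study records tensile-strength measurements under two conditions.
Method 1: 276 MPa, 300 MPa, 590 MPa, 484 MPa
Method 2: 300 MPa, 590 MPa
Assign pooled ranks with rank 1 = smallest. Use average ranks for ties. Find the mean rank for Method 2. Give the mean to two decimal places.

4.00

Sorted (ascending): 276, 300, 300, 484, 590, 590
The 2 values of 300 occupy positions 2–3 → average rank (2+3)/2 = 2.5.
The 2 values of 590 occupy positions 5–6 → average rank (5+6)/2 = 5.5.
Method 2 values → pooled ranks: 300→2.5, 590→5.5
Mean rank = (2.5 + 5.5) / 2 = 4.00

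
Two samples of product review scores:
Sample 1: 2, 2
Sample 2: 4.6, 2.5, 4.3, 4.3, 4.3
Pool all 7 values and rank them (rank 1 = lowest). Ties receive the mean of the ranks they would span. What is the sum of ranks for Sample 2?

25

Sorted (ascending): 2, 2, 2.5, 4.3, 4.3, 4.3, 4.6
The 2 values of 2 occupy positions 1–2 → average rank (1+2)/2 = 1.5.
The 3 values of 4.3 occupy positions 4–6 → average rank 5.
Sample 2 values → pooled ranks: 4.6→7, 2.5→3, 4.3→5, 4.3→5, 4.3→5
Rank sum = 7 + 3 + 5 + 5 + 5 = 25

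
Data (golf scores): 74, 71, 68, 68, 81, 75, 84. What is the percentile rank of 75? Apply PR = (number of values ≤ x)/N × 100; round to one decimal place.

71.4

N = 7.
Strictly below 75: 4. Equal to 75: 1.
PR = 5/7 × 100 = 71.4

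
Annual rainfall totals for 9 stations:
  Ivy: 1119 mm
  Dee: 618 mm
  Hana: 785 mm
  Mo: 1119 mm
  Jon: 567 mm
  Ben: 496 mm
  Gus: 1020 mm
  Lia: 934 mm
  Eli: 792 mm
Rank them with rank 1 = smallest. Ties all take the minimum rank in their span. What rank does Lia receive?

6

Sorted (ascending): 496, 567, 618, 785, 792, 934, 1020, 1119, 1119
The 2 values of 1119 occupy positions 8–9 → each gets rank 8.
Lia has value 934 mm → rank 6.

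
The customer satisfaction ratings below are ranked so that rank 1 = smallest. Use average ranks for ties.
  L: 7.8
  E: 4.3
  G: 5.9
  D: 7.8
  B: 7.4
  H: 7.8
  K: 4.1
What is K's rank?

1

Sorted (ascending): 4.1, 4.3, 5.9, 7.4, 7.8, 7.8, 7.8
The 3 values of 7.8 occupy positions 5–7 → average rank 6.
K has value 4.1 → rank 1.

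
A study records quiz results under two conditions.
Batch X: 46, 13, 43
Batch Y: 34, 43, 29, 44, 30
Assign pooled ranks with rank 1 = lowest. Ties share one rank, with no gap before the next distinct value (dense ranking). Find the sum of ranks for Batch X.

13

Sorted (ascending): 13, 29, 30, 34, 43, 43, 44, 46
The 2 values of 43 share dense rank 5.
Remaining distinct values take the next consecutive integers.
Batch X values → pooled ranks: 46→7, 13→1, 43→5
Rank sum = 7 + 1 + 5 = 13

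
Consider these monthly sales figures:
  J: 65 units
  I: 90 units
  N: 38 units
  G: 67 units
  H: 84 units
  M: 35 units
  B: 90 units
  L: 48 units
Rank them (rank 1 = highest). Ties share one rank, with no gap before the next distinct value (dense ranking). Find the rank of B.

1

Sorted (descending): 90, 90, 84, 67, 65, 48, 38, 35
The 2 values of 90 share dense rank 1.
Remaining distinct values take the next consecutive integers.
B has value 90 units → rank 1.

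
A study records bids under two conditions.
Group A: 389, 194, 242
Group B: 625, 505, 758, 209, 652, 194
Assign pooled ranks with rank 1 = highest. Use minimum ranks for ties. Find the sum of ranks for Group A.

19

Sorted (descending): 758, 652, 625, 505, 389, 242, 209, 194, 194
The 2 values of 194 occupy positions 8–9 → each gets rank 8.
Group A values → pooled ranks: 389→5, 194→8, 242→6
Rank sum = 5 + 8 + 6 = 19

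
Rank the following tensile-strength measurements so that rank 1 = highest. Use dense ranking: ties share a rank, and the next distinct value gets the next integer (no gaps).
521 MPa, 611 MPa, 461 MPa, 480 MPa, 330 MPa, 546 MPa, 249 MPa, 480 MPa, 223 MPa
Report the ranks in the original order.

Sorted (descending): 611, 546, 521, 480, 480, 461, 330, 249, 223
The 2 values of 480 share dense rank 4.
Remaining distinct values take the next consecutive integers.

3, 1, 5, 4, 6, 2, 7, 4, 8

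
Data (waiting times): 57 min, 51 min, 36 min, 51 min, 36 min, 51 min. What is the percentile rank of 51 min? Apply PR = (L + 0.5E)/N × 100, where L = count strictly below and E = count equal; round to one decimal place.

N = 6.
Strictly below 51: 2. Equal to 51: 3.
PR = (2 + 0.5·3)/6 × 100 = 58.3

58.3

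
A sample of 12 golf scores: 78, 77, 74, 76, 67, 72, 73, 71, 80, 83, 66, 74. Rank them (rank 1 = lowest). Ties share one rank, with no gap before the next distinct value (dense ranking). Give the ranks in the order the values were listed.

9, 8, 6, 7, 2, 4, 5, 3, 10, 11, 1, 6

Sorted (ascending): 66, 67, 71, 72, 73, 74, 74, 76, 77, 78, 80, 83
The 2 values of 74 share dense rank 6.
Remaining distinct values take the next consecutive integers.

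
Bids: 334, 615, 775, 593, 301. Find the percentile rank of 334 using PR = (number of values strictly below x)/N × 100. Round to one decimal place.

N = 5.
Strictly below 334: 1. Equal to 334: 1.
PR = 1/5 × 100 = 20.0

20.0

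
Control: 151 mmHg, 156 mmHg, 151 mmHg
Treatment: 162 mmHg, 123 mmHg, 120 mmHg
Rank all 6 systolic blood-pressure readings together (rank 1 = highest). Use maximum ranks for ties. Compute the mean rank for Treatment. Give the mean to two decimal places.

Sorted (descending): 162, 156, 151, 151, 123, 120
The 2 values of 151 occupy positions 3–4 → each gets rank 4.
Treatment values → pooled ranks: 162→1, 123→5, 120→6
Mean rank = (1 + 5 + 6) / 3 = 4.00

4.00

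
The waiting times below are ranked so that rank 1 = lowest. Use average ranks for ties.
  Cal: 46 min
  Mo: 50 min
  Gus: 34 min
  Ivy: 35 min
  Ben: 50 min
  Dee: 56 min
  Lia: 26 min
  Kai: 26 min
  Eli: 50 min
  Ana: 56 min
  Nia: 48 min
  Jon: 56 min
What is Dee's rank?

11

Sorted (ascending): 26, 26, 34, 35, 46, 48, 50, 50, 50, 56, 56, 56
The 2 values of 26 occupy positions 1–2 → average rank (1+2)/2 = 1.5.
The 3 values of 50 occupy positions 7–9 → average rank 8.
The 3 values of 56 occupy positions 10–12 → average rank 11.
Dee has value 56 min → rank 11.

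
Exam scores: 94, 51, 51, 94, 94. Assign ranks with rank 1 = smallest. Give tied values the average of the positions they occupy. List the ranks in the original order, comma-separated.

Sorted (ascending): 51, 51, 94, 94, 94
The 2 values of 51 occupy positions 1–2 → average rank (1+2)/2 = 1.5.
The 3 values of 94 occupy positions 3–5 → average rank 4.

4, 1.5, 1.5, 4, 4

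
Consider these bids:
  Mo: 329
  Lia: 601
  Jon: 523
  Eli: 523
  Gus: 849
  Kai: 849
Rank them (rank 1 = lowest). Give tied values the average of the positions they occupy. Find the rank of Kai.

Sorted (ascending): 329, 523, 523, 601, 849, 849
The 2 values of 523 occupy positions 2–3 → average rank (2+3)/2 = 2.5.
The 2 values of 849 occupy positions 5–6 → average rank (5+6)/2 = 5.5.
Kai has value 849 → rank 5.5.

5.5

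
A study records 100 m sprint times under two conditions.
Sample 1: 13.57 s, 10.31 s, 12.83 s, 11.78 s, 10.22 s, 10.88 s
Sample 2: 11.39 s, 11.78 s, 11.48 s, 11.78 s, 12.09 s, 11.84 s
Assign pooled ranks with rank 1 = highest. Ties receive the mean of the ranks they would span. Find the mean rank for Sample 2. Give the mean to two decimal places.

Sorted (descending): 13.57, 12.83, 12.09, 11.84, 11.78, 11.78, 11.78, 11.48, 11.39, 10.88, 10.31, 10.22
The 3 values of 11.78 occupy positions 5–7 → average rank 6.
Sample 2 values → pooled ranks: 11.39→9, 11.78→6, 11.48→8, 11.78→6, 12.09→3, 11.84→4
Mean rank = (9 + 6 + 8 + 6 + 3 + 4) / 6 = 6.00

6.00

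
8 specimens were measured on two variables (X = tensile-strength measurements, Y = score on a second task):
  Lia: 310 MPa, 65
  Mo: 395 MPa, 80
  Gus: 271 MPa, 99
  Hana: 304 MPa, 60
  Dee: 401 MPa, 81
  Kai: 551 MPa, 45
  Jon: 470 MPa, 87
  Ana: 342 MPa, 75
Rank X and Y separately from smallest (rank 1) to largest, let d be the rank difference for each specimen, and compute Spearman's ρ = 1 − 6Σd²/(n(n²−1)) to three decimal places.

-0.167

Ranks of variable 1: 3, 5, 1, 2, 6, 8, 7, 4
Ranks of variable 2: 3, 5, 8, 2, 6, 1, 7, 4
d = r₁ − r₂: 0, 0, -7, 0, 0, 7, 0, 0
d²: 0, 0, 49, 0, 0, 49, 0, 0; Σd² = 98
ρ = 1 − 6·98/(8·63) = 1 − 588/504 = -0.167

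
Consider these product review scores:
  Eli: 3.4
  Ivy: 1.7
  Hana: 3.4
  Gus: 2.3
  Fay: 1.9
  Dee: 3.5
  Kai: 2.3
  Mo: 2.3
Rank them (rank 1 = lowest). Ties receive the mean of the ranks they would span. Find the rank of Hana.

6.5

Sorted (ascending): 1.7, 1.9, 2.3, 2.3, 2.3, 3.4, 3.4, 3.5
The 3 values of 2.3 occupy positions 3–5 → average rank 4.
The 2 values of 3.4 occupy positions 6–7 → average rank (6+7)/2 = 6.5.
Hana has value 3.4 → rank 6.5.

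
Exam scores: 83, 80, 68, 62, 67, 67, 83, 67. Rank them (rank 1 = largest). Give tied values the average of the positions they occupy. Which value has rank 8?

62

Sorted (descending): 83, 83, 80, 68, 67, 67, 67, 62
The 2 values of 83 occupy positions 1–2 → average rank (1+2)/2 = 1.5.
The 3 values of 67 occupy positions 5–7 → average rank 6.
Rank 8 → value 62.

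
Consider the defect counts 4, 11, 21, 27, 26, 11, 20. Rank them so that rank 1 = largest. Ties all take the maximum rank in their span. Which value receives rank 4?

20

Sorted (descending): 27, 26, 21, 20, 11, 11, 4
The 2 values of 11 occupy positions 5–6 → each gets rank 6.
Rank 4 → value 20.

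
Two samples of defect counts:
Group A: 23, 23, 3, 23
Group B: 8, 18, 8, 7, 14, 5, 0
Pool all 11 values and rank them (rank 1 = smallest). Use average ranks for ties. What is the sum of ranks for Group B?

Sorted (ascending): 0, 3, 5, 7, 8, 8, 14, 18, 23, 23, 23
The 2 values of 8 occupy positions 5–6 → average rank (5+6)/2 = 5.5.
The 3 values of 23 occupy positions 9–11 → average rank 10.
Group B values → pooled ranks: 8→5.5, 18→8, 8→5.5, 7→4, 14→7, 5→3, 0→1
Rank sum = 5.5 + 8 + 5.5 + 4 + 7 + 3 + 1 = 34

34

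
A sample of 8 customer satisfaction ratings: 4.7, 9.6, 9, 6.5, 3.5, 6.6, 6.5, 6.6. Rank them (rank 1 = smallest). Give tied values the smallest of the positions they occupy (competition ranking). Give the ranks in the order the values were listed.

Sorted (ascending): 3.5, 4.7, 6.5, 6.5, 6.6, 6.6, 9, 9.6
The 2 values of 6.5 occupy positions 3–4 → each gets rank 3.
The 2 values of 6.6 occupy positions 5–6 → each gets rank 5.

2, 8, 7, 3, 1, 5, 3, 5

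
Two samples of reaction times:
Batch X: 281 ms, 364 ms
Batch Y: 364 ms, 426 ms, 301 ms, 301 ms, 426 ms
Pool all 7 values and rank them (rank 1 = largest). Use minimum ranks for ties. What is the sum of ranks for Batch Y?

Sorted (descending): 426, 426, 364, 364, 301, 301, 281
The 2 values of 426 occupy positions 1–2 → each gets rank 1.
The 2 values of 364 occupy positions 3–4 → each gets rank 3.
The 2 values of 301 occupy positions 5–6 → each gets rank 5.
Batch Y values → pooled ranks: 364→3, 426→1, 301→5, 301→5, 426→1
Rank sum = 3 + 1 + 5 + 5 + 1 = 15

15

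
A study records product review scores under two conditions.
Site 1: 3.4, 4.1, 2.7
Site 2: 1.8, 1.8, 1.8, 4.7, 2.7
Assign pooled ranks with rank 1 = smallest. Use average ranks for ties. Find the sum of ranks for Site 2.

18.5

Sorted (ascending): 1.8, 1.8, 1.8, 2.7, 2.7, 3.4, 4.1, 4.7
The 3 values of 1.8 occupy positions 1–3 → average rank 2.
The 2 values of 2.7 occupy positions 4–5 → average rank (4+5)/2 = 4.5.
Site 2 values → pooled ranks: 1.8→2, 1.8→2, 1.8→2, 4.7→8, 2.7→4.5
Rank sum = 2 + 2 + 2 + 8 + 4.5 = 18.5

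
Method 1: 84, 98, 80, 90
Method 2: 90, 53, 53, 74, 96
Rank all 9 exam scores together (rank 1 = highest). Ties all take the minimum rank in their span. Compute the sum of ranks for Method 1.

Sorted (descending): 98, 96, 90, 90, 84, 80, 74, 53, 53
The 2 values of 90 occupy positions 3–4 → each gets rank 3.
The 2 values of 53 occupy positions 8–9 → each gets rank 8.
Method 1 values → pooled ranks: 84→5, 98→1, 80→6, 90→3
Rank sum = 5 + 1 + 6 + 3 = 15

15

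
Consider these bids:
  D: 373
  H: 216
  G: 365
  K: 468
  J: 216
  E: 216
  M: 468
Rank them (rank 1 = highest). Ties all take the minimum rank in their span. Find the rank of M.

1

Sorted (descending): 468, 468, 373, 365, 216, 216, 216
The 2 values of 468 occupy positions 1–2 → each gets rank 1.
The 3 values of 216 occupy positions 5–7 → each gets rank 5.
M has value 468 → rank 1.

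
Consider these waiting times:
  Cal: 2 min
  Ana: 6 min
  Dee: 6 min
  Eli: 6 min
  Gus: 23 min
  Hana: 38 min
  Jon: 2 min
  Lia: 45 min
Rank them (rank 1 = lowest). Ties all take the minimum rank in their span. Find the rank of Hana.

7

Sorted (ascending): 2, 2, 6, 6, 6, 23, 38, 45
The 2 values of 2 occupy positions 1–2 → each gets rank 1.
The 3 values of 6 occupy positions 3–5 → each gets rank 3.
Hana has value 38 min → rank 7.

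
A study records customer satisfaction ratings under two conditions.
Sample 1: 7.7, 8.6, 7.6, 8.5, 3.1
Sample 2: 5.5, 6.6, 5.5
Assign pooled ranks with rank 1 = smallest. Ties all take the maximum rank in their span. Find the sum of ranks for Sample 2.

10

Sorted (ascending): 3.1, 5.5, 5.5, 6.6, 7.6, 7.7, 8.5, 8.6
The 2 values of 5.5 occupy positions 2–3 → each gets rank 3.
Sample 2 values → pooled ranks: 5.5→3, 6.6→4, 5.5→3
Rank sum = 3 + 4 + 3 = 10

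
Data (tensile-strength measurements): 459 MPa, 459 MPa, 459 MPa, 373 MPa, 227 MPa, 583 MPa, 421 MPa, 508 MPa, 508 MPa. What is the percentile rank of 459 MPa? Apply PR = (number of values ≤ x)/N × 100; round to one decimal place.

66.7

N = 9.
Strictly below 459: 3. Equal to 459: 3.
PR = 6/9 × 100 = 66.7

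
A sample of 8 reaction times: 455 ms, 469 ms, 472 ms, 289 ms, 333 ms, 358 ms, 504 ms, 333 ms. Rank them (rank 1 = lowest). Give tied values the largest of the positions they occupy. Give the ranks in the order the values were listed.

5, 6, 7, 1, 3, 4, 8, 3

Sorted (ascending): 289, 333, 333, 358, 455, 469, 472, 504
The 2 values of 333 occupy positions 2–3 → each gets rank 3.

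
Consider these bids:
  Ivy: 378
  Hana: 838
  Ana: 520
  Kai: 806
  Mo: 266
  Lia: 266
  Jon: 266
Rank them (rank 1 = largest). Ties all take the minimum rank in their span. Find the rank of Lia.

5

Sorted (descending): 838, 806, 520, 378, 266, 266, 266
The 3 values of 266 occupy positions 5–7 → each gets rank 5.
Lia has value 266 → rank 5.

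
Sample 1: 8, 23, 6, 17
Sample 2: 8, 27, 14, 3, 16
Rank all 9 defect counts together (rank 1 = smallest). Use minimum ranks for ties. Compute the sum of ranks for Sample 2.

24

Sorted (ascending): 3, 6, 8, 8, 14, 16, 17, 23, 27
The 2 values of 8 occupy positions 3–4 → each gets rank 3.
Sample 2 values → pooled ranks: 8→3, 27→9, 14→5, 3→1, 16→6
Rank sum = 3 + 9 + 5 + 1 + 6 = 24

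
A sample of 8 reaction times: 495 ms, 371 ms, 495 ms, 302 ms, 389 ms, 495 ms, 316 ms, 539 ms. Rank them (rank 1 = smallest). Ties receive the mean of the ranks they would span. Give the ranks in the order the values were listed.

Sorted (ascending): 302, 316, 371, 389, 495, 495, 495, 539
The 3 values of 495 occupy positions 5–7 → average rank 6.

6, 3, 6, 1, 4, 6, 2, 8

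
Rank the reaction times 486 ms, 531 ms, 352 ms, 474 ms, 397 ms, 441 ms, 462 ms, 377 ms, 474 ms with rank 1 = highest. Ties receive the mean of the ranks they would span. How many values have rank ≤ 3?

Sorted (descending): 531, 486, 474, 474, 462, 441, 397, 377, 352
The 2 values of 474 occupy positions 3–4 → average rank (3+4)/2 = 3.5.
Ranks ≤ 3: {1, 2} → 2 values.

2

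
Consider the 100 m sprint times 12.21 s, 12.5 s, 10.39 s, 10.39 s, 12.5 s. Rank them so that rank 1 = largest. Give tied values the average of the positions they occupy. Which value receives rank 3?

12.21

Sorted (descending): 12.5, 12.5, 12.21, 10.39, 10.39
The 2 values of 12.5 occupy positions 1–2 → average rank (1+2)/2 = 1.5.
The 2 values of 10.39 occupy positions 4–5 → average rank (4+5)/2 = 4.5.
Rank 3 → value 12.21.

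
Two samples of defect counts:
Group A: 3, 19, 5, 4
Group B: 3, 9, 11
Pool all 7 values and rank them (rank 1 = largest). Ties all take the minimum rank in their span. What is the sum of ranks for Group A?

16

Sorted (descending): 19, 11, 9, 5, 4, 3, 3
The 2 values of 3 occupy positions 6–7 → each gets rank 6.
Group A values → pooled ranks: 3→6, 19→1, 5→4, 4→5
Rank sum = 6 + 1 + 4 + 5 = 16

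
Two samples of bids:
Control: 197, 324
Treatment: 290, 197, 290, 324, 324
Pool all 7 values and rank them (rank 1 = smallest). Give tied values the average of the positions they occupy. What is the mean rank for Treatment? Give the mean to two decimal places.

Sorted (ascending): 197, 197, 290, 290, 324, 324, 324
The 2 values of 197 occupy positions 1–2 → average rank (1+2)/2 = 1.5.
The 2 values of 290 occupy positions 3–4 → average rank (3+4)/2 = 3.5.
The 3 values of 324 occupy positions 5–7 → average rank 6.
Treatment values → pooled ranks: 290→3.5, 197→1.5, 290→3.5, 324→6, 324→6
Mean rank = (3.5 + 1.5 + 3.5 + 6 + 6) / 5 = 4.10

4.10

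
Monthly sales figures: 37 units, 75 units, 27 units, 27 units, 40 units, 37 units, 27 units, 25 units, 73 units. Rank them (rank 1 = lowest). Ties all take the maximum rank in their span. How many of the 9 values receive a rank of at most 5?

Sorted (ascending): 25, 27, 27, 27, 37, 37, 40, 73, 75
The 3 values of 27 occupy positions 2–4 → each gets rank 4.
The 2 values of 37 occupy positions 5–6 → each gets rank 6.
Ranks ≤ 5: {1, 4, 4, 4} → 4 values.

4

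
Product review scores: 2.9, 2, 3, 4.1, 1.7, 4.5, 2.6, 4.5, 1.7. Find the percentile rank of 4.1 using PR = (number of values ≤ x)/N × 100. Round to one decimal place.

N = 9.
Strictly below 4.1: 6. Equal to 4.1: 1.
PR = 7/9 × 100 = 77.8

77.8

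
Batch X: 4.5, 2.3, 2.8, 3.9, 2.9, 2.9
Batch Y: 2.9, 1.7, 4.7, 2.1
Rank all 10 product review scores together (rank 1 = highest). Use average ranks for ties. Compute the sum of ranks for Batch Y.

Sorted (descending): 4.7, 4.5, 3.9, 2.9, 2.9, 2.9, 2.8, 2.3, 2.1, 1.7
The 3 values of 2.9 occupy positions 4–6 → average rank 5.
Batch Y values → pooled ranks: 2.9→5, 1.7→10, 4.7→1, 2.1→9
Rank sum = 5 + 10 + 1 + 9 = 25

25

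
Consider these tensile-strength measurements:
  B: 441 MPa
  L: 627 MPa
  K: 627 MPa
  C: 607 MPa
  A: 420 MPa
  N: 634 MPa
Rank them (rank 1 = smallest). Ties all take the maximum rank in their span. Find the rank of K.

Sorted (ascending): 420, 441, 607, 627, 627, 634
The 2 values of 627 occupy positions 4–5 → each gets rank 5.
K has value 627 MPa → rank 5.

5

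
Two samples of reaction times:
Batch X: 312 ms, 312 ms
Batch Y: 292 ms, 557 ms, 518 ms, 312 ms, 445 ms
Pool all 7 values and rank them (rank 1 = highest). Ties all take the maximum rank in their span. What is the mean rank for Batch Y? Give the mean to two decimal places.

Sorted (descending): 557, 518, 445, 312, 312, 312, 292
The 3 values of 312 occupy positions 4–6 → each gets rank 6.
Batch Y values → pooled ranks: 292→7, 557→1, 518→2, 312→6, 445→3
Mean rank = (7 + 1 + 2 + 6 + 3) / 5 = 3.80

3.80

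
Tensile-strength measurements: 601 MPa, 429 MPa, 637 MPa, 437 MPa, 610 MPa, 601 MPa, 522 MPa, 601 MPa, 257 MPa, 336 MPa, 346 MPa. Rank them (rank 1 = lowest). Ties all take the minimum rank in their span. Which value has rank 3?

346

Sorted (ascending): 257, 336, 346, 429, 437, 522, 601, 601, 601, 610, 637
The 3 values of 601 occupy positions 7–9 → each gets rank 7.
Rank 3 → value 346.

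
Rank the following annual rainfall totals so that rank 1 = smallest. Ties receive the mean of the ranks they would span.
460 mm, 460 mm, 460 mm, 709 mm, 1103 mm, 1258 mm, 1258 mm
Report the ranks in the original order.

2, 2, 2, 4, 5, 6.5, 6.5

Sorted (ascending): 460, 460, 460, 709, 1103, 1258, 1258
The 3 values of 460 occupy positions 1–3 → average rank 2.
The 2 values of 1258 occupy positions 6–7 → average rank (6+7)/2 = 6.5.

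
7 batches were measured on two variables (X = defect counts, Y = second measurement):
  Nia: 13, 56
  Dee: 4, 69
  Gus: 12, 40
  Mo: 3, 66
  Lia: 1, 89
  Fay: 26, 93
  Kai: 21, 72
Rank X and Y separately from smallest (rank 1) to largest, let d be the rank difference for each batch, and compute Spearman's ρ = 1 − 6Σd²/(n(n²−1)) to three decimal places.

Ranks of variable 1: 5, 3, 4, 2, 1, 7, 6
Ranks of variable 2: 2, 4, 1, 3, 6, 7, 5
d = r₁ − r₂: 3, -1, 3, -1, -5, 0, 1
d²: 9, 1, 9, 1, 25, 0, 1; Σd² = 46
ρ = 1 − 6·46/(7·48) = 1 − 276/336 = 0.179

0.179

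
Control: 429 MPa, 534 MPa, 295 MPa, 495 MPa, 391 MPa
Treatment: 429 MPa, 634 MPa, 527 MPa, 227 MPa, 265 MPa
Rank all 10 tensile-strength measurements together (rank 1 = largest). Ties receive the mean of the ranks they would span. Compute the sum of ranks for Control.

Sorted (descending): 634, 534, 527, 495, 429, 429, 391, 295, 265, 227
The 2 values of 429 occupy positions 5–6 → average rank (5+6)/2 = 5.5.
Control values → pooled ranks: 429→5.5, 534→2, 295→8, 495→4, 391→7
Rank sum = 5.5 + 2 + 8 + 4 + 7 = 26.5

26.5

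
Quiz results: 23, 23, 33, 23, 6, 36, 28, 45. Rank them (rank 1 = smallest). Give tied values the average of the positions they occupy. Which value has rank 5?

28

Sorted (ascending): 6, 23, 23, 23, 28, 33, 36, 45
The 3 values of 23 occupy positions 2–4 → average rank 3.
Rank 5 → value 28.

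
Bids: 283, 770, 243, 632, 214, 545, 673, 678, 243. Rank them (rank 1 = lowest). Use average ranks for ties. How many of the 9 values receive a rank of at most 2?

1

Sorted (ascending): 214, 243, 243, 283, 545, 632, 673, 678, 770
The 2 values of 243 occupy positions 2–3 → average rank (2+3)/2 = 2.5.
Ranks ≤ 2: {1} → 1 value.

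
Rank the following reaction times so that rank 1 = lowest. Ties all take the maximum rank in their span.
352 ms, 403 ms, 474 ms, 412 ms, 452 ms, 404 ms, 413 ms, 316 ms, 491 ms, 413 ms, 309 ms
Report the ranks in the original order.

3, 4, 10, 6, 9, 5, 8, 2, 11, 8, 1

Sorted (ascending): 309, 316, 352, 403, 404, 412, 413, 413, 452, 474, 491
The 2 values of 413 occupy positions 7–8 → each gets rank 8.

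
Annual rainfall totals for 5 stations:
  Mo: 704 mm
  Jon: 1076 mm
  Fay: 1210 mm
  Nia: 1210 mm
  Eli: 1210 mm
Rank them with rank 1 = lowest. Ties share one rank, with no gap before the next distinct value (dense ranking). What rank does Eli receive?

3

Sorted (ascending): 704, 1076, 1210, 1210, 1210
The 3 values of 1210 share dense rank 3.
Remaining distinct values take the next consecutive integers.
Eli has value 1210 mm → rank 3.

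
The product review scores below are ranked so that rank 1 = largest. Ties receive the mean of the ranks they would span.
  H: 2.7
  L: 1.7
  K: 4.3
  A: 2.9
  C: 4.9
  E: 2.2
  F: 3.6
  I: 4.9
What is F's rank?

Sorted (descending): 4.9, 4.9, 4.3, 3.6, 2.9, 2.7, 2.2, 1.7
The 2 values of 4.9 occupy positions 1–2 → average rank (1+2)/2 = 1.5.
F has value 3.6 → rank 4.

4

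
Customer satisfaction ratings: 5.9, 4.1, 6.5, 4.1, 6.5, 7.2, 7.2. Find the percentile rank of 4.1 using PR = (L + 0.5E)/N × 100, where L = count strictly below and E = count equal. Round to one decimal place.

14.3

N = 7.
Strictly below 4.1: 0. Equal to 4.1: 2.
PR = (0 + 0.5·2)/7 × 100 = 14.3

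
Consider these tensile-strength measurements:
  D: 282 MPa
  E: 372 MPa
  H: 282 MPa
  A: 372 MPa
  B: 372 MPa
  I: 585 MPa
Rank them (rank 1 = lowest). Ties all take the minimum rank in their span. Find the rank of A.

3

Sorted (ascending): 282, 282, 372, 372, 372, 585
The 2 values of 282 occupy positions 1–2 → each gets rank 1.
The 3 values of 372 occupy positions 3–5 → each gets rank 3.
A has value 372 MPa → rank 3.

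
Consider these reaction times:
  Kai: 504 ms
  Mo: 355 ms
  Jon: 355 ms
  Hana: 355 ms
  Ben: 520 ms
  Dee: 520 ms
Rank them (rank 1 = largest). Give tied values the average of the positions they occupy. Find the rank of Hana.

Sorted (descending): 520, 520, 504, 355, 355, 355
The 2 values of 520 occupy positions 1–2 → average rank (1+2)/2 = 1.5.
The 3 values of 355 occupy positions 4–6 → average rank 5.
Hana has value 355 ms → rank 5.

5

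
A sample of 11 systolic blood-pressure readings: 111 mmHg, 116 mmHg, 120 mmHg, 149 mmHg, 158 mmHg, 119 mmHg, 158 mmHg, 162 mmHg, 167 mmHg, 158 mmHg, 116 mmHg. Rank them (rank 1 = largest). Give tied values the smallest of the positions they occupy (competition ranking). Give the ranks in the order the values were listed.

Sorted (descending): 167, 162, 158, 158, 158, 149, 120, 119, 116, 116, 111
The 3 values of 158 occupy positions 3–5 → each gets rank 3.
The 2 values of 116 occupy positions 9–10 → each gets rank 9.

11, 9, 7, 6, 3, 8, 3, 2, 1, 3, 9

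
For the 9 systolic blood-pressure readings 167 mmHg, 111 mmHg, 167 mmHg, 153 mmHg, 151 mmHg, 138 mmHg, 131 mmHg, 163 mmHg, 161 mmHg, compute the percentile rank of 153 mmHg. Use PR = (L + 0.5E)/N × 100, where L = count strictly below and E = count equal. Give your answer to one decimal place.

N = 9.
Strictly below 153: 4. Equal to 153: 1.
PR = (4 + 0.5·1)/9 × 100 = 50.0

50.0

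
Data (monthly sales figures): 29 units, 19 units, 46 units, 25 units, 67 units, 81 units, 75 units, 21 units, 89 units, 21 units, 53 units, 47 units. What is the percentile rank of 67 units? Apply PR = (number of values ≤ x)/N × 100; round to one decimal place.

75.0

N = 12.
Strictly below 67: 8. Equal to 67: 1.
PR = 9/12 × 100 = 75.0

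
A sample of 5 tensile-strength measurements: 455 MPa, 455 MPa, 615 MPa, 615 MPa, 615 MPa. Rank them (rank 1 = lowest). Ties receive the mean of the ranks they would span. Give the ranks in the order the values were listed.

1.5, 1.5, 4, 4, 4

Sorted (ascending): 455, 455, 615, 615, 615
The 2 values of 455 occupy positions 1–2 → average rank (1+2)/2 = 1.5.
The 3 values of 615 occupy positions 3–5 → average rank 4.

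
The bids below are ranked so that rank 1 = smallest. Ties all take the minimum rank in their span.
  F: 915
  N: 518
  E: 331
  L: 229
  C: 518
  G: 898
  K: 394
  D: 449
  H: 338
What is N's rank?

6

Sorted (ascending): 229, 331, 338, 394, 449, 518, 518, 898, 915
The 2 values of 518 occupy positions 6–7 → each gets rank 6.
N has value 518 → rank 6.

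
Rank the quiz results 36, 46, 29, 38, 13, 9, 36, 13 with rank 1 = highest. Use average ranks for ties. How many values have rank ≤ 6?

5

Sorted (descending): 46, 38, 36, 36, 29, 13, 13, 9
The 2 values of 36 occupy positions 3–4 → average rank (3+4)/2 = 3.5.
The 2 values of 13 occupy positions 6–7 → average rank (6+7)/2 = 6.5.
Ranks ≤ 6: {1, 2, 3.5, 3.5, 5} → 5 values.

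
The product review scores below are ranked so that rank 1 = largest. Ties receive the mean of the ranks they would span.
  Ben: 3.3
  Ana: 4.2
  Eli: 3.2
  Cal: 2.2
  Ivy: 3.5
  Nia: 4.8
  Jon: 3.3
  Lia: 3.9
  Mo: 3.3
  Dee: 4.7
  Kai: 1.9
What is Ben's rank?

7

Sorted (descending): 4.8, 4.7, 4.2, 3.9, 3.5, 3.3, 3.3, 3.3, 3.2, 2.2, 1.9
The 3 values of 3.3 occupy positions 6–8 → average rank 7.
Ben has value 3.3 → rank 7.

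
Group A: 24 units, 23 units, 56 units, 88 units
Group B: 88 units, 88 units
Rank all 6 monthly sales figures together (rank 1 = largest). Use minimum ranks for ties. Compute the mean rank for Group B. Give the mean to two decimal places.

1.00

Sorted (descending): 88, 88, 88, 56, 24, 23
The 3 values of 88 occupy positions 1–3 → each gets rank 1.
Group B values → pooled ranks: 88→1, 88→1
Mean rank = (1 + 1) / 2 = 1.00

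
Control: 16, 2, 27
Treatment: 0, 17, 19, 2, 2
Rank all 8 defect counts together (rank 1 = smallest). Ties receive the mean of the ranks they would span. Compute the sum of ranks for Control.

16

Sorted (ascending): 0, 2, 2, 2, 16, 17, 19, 27
The 3 values of 2 occupy positions 2–4 → average rank 3.
Control values → pooled ranks: 16→5, 2→3, 27→8
Rank sum = 5 + 3 + 8 = 16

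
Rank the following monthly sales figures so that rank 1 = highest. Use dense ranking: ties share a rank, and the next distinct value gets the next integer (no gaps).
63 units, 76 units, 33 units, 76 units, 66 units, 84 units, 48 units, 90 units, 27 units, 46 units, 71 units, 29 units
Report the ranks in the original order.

6, 3, 9, 3, 5, 2, 7, 1, 11, 8, 4, 10

Sorted (descending): 90, 84, 76, 76, 71, 66, 63, 48, 46, 33, 29, 27
The 2 values of 76 share dense rank 3.
Remaining distinct values take the next consecutive integers.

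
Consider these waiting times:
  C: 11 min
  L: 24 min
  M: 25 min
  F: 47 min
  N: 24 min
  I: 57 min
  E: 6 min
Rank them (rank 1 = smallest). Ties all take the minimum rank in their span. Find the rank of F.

6

Sorted (ascending): 6, 11, 24, 24, 25, 47, 57
The 2 values of 24 occupy positions 3–4 → each gets rank 3.
F has value 47 min → rank 6.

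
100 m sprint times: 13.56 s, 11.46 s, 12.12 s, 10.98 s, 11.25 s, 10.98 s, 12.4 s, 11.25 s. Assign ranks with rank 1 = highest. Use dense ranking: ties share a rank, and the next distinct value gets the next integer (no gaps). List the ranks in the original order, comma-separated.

Sorted (descending): 13.56, 12.4, 12.12, 11.46, 11.25, 11.25, 10.98, 10.98
The 2 values of 11.25 share dense rank 5.
The 2 values of 10.98 share dense rank 6.
Remaining distinct values take the next consecutive integers.

1, 4, 3, 6, 5, 6, 2, 5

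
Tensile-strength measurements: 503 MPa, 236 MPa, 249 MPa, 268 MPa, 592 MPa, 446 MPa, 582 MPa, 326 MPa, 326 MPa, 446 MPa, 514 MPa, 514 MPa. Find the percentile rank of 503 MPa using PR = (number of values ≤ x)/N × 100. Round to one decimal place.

66.7

N = 12.
Strictly below 503: 7. Equal to 503: 1.
PR = 8/12 × 100 = 66.7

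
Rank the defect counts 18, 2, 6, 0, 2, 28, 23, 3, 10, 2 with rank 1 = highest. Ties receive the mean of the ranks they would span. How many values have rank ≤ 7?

Sorted (descending): 28, 23, 18, 10, 6, 3, 2, 2, 2, 0
The 3 values of 2 occupy positions 7–9 → average rank 8.
Ranks ≤ 7: {1, 2, 3, 4, 5, 6} → 6 values.

6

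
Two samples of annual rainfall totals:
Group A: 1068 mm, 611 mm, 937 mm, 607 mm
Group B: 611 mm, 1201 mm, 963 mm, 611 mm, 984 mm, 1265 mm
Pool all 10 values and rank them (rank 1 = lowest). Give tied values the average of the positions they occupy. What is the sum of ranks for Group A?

Sorted (ascending): 607, 611, 611, 611, 937, 963, 984, 1068, 1201, 1265
The 3 values of 611 occupy positions 2–4 → average rank 3.
Group A values → pooled ranks: 1068→8, 611→3, 937→5, 607→1
Rank sum = 8 + 3 + 5 + 1 = 17

17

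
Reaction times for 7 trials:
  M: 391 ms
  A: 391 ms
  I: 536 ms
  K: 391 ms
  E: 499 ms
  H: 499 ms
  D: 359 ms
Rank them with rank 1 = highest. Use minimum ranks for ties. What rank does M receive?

4

Sorted (descending): 536, 499, 499, 391, 391, 391, 359
The 2 values of 499 occupy positions 2–3 → each gets rank 2.
The 3 values of 391 occupy positions 4–6 → each gets rank 4.
M has value 391 ms → rank 4.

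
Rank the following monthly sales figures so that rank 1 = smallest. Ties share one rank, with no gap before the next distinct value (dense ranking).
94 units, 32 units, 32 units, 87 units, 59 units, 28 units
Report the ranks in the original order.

5, 2, 2, 4, 3, 1

Sorted (ascending): 28, 32, 32, 59, 87, 94
The 2 values of 32 share dense rank 2.
Remaining distinct values take the next consecutive integers.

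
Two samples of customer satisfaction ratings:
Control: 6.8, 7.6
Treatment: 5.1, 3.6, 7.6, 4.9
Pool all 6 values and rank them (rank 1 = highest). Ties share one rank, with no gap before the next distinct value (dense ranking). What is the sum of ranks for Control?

Sorted (descending): 7.6, 7.6, 6.8, 5.1, 4.9, 3.6
The 2 values of 7.6 share dense rank 1.
Remaining distinct values take the next consecutive integers.
Control values → pooled ranks: 6.8→2, 7.6→1
Rank sum = 2 + 1 = 3

3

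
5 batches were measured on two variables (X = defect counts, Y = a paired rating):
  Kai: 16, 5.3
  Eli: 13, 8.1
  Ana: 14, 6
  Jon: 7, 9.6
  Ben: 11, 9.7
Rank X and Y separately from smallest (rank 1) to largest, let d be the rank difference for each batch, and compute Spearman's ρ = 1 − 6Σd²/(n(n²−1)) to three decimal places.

Ranks of variable 1: 5, 3, 4, 1, 2
Ranks of variable 2: 1, 3, 2, 4, 5
d = r₁ − r₂: 4, 0, 2, -3, -3
d²: 16, 0, 4, 9, 9; Σd² = 38
ρ = 1 − 6·38/(5·24) = 1 − 228/120 = -0.900

-0.900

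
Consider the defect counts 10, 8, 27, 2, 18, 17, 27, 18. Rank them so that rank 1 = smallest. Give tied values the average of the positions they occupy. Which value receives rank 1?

Sorted (ascending): 2, 8, 10, 17, 18, 18, 27, 27
The 2 values of 18 occupy positions 5–6 → average rank (5+6)/2 = 5.5.
The 2 values of 27 occupy positions 7–8 → average rank (7+8)/2 = 7.5.
Rank 1 → value 2.

2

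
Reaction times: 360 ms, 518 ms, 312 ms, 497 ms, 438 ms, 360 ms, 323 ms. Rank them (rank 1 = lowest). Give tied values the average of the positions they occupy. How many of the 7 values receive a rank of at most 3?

2

Sorted (ascending): 312, 323, 360, 360, 438, 497, 518
The 2 values of 360 occupy positions 3–4 → average rank (3+4)/2 = 3.5.
Ranks ≤ 3: {1, 2} → 2 values.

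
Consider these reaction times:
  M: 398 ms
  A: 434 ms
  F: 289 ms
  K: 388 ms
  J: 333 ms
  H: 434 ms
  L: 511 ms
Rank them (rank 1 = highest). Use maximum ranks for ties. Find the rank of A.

3

Sorted (descending): 511, 434, 434, 398, 388, 333, 289
The 2 values of 434 occupy positions 2–3 → each gets rank 3.
A has value 434 ms → rank 3.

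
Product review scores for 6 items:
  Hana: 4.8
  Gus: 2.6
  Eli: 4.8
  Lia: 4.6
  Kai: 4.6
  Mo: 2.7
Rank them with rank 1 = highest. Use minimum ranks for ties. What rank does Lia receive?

3

Sorted (descending): 4.8, 4.8, 4.6, 4.6, 2.7, 2.6
The 2 values of 4.8 occupy positions 1–2 → each gets rank 1.
The 2 values of 4.6 occupy positions 3–4 → each gets rank 3.
Lia has value 4.6 → rank 3.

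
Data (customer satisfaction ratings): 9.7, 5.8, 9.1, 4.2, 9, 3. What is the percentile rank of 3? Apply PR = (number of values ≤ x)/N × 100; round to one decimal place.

16.7

N = 6.
Strictly below 3: 0. Equal to 3: 1.
PR = 1/6 × 100 = 16.7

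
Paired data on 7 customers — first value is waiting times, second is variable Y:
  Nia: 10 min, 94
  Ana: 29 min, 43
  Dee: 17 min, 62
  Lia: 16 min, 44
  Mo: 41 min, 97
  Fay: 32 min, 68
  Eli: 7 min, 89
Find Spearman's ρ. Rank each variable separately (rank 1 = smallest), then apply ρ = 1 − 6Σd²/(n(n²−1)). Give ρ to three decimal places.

Ranks of variable 1: 2, 5, 4, 3, 7, 6, 1
Ranks of variable 2: 6, 1, 3, 2, 7, 4, 5
d = r₁ − r₂: -4, 4, 1, 1, 0, 2, -4
d²: 16, 16, 1, 1, 0, 4, 16; Σd² = 54
ρ = 1 − 6·54/(7·48) = 1 − 324/336 = 0.036

0.036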